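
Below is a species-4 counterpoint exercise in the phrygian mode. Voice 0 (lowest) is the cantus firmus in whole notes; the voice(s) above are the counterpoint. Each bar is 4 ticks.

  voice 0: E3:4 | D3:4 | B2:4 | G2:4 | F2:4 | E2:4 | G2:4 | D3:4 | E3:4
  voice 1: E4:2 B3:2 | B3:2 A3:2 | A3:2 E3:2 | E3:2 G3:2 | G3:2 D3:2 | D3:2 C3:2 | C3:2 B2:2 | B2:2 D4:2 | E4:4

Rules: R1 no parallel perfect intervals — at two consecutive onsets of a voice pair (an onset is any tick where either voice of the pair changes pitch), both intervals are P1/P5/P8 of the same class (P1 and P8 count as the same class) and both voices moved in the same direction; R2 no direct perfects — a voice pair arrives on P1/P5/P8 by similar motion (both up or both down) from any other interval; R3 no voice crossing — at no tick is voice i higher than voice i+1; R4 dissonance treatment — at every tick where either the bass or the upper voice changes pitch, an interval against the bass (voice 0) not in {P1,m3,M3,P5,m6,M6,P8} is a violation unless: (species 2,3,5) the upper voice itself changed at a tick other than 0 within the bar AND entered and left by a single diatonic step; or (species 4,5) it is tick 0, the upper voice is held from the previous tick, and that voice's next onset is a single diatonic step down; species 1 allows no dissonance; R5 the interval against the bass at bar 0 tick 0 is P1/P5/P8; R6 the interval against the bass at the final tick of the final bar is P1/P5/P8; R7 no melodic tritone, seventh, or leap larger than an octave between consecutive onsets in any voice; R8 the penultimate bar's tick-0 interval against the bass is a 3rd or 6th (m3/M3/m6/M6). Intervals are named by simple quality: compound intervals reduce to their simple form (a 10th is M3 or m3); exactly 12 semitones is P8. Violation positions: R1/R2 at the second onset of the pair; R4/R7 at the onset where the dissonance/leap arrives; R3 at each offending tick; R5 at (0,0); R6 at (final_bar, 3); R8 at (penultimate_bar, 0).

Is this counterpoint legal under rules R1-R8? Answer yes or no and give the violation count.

No (7 violations)

bar 0: v0=E3 v1=E4 (P8)
bar 1: v0=D3 v1=B3 (M6)
bar 2: v0=B2 v1=A3 (m7)
bar 3: v0=G2 v1=E3 (M6)
bar 4: v0=F2 v1=G3 (M2)
bar 5: v0=E2 v1=D3 (m7)
bar 6: v0=G2 v1=C3 (P4)
bar 7: v0=D3 v1=B2 (m3)
bar 8: v0=E3 v1=E4 (P8)
  R4 @ bar2.0: B2/A3 m7 untreated
  R4 @ bar2.2: B2/E3 P4 untreated
  R4 @ bar4.0: F2/G3 M2 untreated
  R3 @ bar7.0: D3 above B2
  R3 @ bar7.1: D3 above B2
  R7 @ bar7.2: B2->D4 leap 15st
  R1 @ bar8.0: D3/D4 P8 -> E3/E4 P8 similar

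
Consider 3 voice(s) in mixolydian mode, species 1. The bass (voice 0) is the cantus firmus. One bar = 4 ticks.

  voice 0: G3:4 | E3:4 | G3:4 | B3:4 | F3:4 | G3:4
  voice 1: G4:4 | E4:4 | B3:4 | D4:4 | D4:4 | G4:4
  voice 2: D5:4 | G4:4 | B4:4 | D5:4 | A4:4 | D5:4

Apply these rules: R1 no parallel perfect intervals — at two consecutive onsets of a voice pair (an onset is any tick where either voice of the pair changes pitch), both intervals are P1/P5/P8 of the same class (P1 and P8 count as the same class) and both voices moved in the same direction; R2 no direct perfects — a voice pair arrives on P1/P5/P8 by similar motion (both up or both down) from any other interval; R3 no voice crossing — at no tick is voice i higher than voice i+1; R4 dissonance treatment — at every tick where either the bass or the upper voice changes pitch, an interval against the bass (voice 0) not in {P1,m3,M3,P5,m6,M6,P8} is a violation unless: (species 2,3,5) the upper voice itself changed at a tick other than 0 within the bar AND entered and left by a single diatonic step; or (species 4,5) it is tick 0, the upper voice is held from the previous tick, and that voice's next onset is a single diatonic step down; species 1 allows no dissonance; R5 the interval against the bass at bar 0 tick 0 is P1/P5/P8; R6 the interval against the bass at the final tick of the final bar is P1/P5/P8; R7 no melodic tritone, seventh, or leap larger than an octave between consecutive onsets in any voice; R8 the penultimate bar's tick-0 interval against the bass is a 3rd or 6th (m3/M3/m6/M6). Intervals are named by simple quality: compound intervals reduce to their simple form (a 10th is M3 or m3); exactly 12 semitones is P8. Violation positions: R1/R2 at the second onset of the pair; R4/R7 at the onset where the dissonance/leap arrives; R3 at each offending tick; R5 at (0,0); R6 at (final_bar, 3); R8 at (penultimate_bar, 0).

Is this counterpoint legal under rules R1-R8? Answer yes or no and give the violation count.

bar 0: v0=G3 v1=G4 v2=D5 (P5)
bar 1: v0=E3 v1=E4 v2=G4 (m3)
bar 2: v0=G3 v1=B3 v2=B4 (M3)
bar 3: v0=B3 v1=D4 v2=D5 (m3)
bar 4: v0=F3 v1=D4 v2=A4 (M3)
bar 5: v0=G3 v1=G4 v2=D5 (P5)
  R1 @ bar1.0: G3/G4 P8 -> E3/E4 P8 similar
  R1 @ bar3.0: B3/B4 P8 -> D4/D5 P8 similar
  R7 @ bar4.0: B3->F3 leap 6st
  R1 @ bar5.0: D4/A4 P5 -> G4/D5 P5 similar
  R2 @ bar5.0: F3/D4 M6 -> G3/G4 P8 similar
  R2 @ bar5.0: F3/A4 M3 -> G3/D5 P5 similar

No (6 violations)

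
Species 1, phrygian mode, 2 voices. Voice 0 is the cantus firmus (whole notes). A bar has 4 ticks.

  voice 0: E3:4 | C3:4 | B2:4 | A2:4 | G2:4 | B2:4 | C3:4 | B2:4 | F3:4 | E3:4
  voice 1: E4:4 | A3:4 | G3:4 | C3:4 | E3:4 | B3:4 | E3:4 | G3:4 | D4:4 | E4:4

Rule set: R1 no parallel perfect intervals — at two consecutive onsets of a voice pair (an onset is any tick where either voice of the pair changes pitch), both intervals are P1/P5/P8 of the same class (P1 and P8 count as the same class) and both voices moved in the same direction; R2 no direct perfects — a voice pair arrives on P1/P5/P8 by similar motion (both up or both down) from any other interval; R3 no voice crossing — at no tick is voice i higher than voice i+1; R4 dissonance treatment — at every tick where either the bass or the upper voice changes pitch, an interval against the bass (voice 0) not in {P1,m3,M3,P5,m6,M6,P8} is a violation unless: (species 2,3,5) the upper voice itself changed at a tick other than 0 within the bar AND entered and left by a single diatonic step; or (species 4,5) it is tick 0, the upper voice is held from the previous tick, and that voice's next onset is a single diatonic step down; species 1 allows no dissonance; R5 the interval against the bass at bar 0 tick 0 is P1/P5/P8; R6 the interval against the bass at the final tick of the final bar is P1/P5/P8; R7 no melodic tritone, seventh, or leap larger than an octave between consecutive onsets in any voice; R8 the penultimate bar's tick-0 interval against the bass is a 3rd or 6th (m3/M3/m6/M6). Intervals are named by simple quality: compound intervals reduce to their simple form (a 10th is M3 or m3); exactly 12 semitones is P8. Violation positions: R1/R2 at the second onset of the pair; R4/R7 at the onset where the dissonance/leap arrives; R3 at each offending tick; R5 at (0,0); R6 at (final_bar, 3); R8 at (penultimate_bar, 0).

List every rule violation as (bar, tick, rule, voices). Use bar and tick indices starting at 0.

(5, 0, R2, (0, 1))
(8, 0, R7, (0,))

bar 0: v0=E3 v1=E4 downbeat P8
bar 1: v0=C3 v1=A3 downbeat M6
bar 2: v0=B2 v1=G3 downbeat m6
bar 3: v0=A2 v1=C3 downbeat m3
bar 4: v0=G2 v1=E3 downbeat M6
bar 5: v0=B2 v1=B3 downbeat P8
bar 6: v0=C3 v1=E3 downbeat M3
bar 7: v0=B2 v1=G3 downbeat m6
bar 8: v0=F3 v1=D4 downbeat M6
bar 9: v0=E3 v1=E4 downbeat P8
  -> R2 @ bar 5 tick 0 v(0, 1): G2/E3 M6 -> B2/B3 P8 similar
  -> R7 @ bar 8 tick 0 v(0,): B2->F3 leap 6st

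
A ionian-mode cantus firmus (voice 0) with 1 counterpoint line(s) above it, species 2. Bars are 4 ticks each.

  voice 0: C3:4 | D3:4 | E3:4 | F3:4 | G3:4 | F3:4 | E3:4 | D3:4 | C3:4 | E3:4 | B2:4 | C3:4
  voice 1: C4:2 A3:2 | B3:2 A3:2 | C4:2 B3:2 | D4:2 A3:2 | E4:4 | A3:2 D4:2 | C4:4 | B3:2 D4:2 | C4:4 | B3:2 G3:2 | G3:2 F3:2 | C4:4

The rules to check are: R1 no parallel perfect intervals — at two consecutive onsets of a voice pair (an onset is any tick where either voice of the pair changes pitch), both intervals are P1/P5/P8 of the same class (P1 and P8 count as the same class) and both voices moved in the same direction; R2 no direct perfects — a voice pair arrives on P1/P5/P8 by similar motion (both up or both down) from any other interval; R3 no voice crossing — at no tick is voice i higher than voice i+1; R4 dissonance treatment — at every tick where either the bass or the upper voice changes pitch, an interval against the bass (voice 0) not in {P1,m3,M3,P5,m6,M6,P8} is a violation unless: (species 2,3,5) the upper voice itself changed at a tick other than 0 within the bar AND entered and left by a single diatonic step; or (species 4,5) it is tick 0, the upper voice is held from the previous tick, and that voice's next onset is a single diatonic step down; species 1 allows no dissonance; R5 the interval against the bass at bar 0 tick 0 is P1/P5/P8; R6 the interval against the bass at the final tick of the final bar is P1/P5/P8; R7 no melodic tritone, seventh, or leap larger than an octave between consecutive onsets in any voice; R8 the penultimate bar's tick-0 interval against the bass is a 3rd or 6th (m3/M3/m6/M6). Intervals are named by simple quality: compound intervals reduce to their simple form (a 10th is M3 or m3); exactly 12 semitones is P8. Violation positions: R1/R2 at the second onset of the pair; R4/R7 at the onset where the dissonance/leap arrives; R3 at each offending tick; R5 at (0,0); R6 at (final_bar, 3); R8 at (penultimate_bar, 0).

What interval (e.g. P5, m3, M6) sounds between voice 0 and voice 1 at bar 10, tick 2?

TT

voice 0=B2 voice 1=F3 -> TT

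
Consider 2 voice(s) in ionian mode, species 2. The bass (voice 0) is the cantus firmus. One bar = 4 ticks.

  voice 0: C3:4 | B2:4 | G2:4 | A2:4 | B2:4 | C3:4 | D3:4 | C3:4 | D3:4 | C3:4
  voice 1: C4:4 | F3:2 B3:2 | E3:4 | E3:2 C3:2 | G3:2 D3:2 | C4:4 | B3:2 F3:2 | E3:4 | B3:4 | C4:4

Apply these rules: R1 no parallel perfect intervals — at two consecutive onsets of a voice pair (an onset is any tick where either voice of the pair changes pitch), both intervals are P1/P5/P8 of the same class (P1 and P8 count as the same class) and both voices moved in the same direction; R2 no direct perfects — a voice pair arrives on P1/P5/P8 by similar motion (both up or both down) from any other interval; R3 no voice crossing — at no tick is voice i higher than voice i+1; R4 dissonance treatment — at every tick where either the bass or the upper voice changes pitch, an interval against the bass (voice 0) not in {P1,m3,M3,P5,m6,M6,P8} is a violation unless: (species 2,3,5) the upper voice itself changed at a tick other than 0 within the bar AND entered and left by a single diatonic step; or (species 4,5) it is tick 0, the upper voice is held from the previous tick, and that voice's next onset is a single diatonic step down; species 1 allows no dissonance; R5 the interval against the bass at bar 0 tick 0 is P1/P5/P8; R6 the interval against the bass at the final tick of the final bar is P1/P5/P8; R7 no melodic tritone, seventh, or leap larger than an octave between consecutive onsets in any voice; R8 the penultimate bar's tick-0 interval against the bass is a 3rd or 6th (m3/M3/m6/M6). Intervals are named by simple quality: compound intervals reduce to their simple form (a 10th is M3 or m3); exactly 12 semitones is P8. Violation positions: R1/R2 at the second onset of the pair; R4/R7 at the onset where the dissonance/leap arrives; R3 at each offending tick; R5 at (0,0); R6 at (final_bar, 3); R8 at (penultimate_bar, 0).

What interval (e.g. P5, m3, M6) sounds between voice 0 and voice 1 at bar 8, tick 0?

voice 0=D3 voice 1=B3 -> M6

M6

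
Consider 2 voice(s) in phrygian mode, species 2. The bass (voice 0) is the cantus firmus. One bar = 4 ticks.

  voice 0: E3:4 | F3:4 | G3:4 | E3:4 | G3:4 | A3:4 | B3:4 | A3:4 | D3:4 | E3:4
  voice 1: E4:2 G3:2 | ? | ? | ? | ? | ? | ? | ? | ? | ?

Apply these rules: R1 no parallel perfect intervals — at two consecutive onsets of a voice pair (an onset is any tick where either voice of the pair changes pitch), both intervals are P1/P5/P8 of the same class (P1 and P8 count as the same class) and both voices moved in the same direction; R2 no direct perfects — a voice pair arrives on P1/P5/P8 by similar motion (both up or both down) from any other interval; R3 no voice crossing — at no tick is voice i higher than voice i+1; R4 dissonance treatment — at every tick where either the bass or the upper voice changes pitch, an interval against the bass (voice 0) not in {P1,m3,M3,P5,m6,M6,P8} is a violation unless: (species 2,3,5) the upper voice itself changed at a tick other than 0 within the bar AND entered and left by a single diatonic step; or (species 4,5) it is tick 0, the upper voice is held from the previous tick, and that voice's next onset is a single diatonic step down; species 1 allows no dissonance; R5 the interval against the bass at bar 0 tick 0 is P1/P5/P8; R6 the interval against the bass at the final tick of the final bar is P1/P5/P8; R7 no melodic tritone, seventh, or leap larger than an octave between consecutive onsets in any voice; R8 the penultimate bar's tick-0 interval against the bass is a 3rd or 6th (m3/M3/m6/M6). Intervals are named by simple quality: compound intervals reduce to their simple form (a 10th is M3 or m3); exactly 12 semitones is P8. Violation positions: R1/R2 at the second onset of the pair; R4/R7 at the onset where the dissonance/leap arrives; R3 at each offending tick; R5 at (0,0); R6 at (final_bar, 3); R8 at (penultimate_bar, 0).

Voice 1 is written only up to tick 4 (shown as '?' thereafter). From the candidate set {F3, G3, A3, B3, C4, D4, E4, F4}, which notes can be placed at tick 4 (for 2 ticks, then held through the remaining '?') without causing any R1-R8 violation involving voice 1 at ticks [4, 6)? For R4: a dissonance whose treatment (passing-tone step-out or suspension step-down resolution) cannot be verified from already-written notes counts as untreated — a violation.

{A3, D4, F3}

F3: legal
G3: violates R4
A3: legal
B3: violates R4
C4: violates R2
D4: legal
E4: violates R4
F4: violates R2,R7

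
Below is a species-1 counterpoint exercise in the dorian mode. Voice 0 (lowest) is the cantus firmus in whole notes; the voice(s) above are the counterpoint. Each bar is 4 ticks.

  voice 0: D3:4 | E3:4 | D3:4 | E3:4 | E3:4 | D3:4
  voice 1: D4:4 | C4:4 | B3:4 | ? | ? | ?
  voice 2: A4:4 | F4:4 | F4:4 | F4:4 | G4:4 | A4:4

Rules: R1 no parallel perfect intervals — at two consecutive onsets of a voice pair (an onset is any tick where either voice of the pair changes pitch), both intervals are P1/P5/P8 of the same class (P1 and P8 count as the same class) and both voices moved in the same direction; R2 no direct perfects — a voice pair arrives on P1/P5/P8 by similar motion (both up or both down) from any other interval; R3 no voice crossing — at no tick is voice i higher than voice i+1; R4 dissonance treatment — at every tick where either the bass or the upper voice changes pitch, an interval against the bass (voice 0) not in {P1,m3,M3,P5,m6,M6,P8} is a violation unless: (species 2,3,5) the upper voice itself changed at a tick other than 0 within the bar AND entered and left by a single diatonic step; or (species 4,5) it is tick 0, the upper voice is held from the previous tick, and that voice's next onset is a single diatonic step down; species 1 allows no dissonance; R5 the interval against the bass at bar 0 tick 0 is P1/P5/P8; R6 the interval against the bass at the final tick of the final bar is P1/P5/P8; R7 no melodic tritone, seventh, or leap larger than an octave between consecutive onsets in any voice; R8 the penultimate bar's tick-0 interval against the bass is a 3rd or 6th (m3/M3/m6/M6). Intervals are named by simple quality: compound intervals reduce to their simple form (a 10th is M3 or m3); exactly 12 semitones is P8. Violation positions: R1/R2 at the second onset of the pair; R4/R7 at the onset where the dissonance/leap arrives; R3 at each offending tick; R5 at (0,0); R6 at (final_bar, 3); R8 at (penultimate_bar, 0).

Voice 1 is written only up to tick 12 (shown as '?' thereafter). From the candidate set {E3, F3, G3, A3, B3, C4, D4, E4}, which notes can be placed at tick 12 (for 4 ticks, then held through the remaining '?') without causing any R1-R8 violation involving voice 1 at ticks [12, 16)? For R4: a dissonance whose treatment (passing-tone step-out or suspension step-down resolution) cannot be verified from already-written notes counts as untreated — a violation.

E3: legal
F3: violates R4,R7
G3: legal
A3: violates R4
B3: legal
C4: legal
D4: violates R4
E4: violates R2

{B3, C4, E3, G3}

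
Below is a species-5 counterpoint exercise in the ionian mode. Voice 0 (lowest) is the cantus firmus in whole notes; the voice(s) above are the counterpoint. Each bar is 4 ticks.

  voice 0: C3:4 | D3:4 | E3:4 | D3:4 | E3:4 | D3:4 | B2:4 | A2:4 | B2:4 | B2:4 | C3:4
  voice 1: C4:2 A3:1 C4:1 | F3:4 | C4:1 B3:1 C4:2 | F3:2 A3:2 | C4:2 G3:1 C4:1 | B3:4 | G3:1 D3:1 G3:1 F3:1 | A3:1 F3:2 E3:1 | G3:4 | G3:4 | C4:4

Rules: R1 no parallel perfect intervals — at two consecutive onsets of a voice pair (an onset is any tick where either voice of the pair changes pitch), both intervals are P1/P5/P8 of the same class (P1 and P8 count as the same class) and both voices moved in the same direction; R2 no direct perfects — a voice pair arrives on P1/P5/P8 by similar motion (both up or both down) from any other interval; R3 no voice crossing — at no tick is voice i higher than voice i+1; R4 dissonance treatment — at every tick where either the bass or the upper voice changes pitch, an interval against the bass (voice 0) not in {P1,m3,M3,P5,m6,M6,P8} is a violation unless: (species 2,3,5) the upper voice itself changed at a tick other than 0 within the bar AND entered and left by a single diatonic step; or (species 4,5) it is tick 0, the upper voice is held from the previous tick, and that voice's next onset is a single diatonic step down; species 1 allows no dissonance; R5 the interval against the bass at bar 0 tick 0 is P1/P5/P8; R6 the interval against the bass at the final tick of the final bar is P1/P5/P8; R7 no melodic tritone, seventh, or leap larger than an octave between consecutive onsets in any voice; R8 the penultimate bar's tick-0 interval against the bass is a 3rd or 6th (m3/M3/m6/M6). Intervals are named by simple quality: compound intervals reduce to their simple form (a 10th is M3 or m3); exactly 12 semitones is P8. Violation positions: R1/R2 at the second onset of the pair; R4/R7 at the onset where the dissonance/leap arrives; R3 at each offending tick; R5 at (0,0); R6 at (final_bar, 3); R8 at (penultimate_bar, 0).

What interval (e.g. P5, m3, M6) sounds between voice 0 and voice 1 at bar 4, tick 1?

m6

voice 0=E3 voice 1=C4 -> m6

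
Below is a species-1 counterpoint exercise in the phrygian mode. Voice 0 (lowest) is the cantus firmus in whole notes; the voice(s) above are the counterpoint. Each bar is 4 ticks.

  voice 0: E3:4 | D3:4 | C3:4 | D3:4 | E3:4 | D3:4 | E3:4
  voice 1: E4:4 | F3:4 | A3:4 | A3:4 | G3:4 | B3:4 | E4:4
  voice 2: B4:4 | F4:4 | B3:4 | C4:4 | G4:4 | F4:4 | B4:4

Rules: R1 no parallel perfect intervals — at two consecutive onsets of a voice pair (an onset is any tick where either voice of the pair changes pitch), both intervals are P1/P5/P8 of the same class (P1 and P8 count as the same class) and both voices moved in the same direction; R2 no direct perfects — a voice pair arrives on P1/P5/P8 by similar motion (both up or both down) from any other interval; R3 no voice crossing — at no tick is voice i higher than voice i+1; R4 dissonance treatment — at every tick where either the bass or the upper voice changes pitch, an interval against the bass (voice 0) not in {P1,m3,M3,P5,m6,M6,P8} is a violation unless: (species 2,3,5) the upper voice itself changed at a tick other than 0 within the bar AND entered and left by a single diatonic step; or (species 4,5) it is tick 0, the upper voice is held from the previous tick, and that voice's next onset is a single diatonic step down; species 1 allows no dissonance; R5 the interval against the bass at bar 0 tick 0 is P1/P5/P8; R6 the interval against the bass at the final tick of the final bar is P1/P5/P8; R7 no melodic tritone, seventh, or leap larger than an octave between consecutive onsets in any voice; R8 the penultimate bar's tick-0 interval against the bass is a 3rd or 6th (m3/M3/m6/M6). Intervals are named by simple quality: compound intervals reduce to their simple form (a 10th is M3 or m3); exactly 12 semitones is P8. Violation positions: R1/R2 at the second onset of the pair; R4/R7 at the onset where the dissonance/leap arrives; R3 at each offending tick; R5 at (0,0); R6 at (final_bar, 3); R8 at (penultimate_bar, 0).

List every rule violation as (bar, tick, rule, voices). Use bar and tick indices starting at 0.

(1, 0, R2, (1, 2))
(1, 0, R7, (1,))
(1, 0, R7, (2,))
(2, 0, R4, (0, 2))
(2, 0, R7, (2,))
(3, 0, R4, (0, 2))
(6, 0, R2, (0, 1))
(6, 0, R2, (0, 2))
(6, 0, R2, (1, 2))
(6, 0, R7, (2,))

bar 0: v0=E3 v1=E4 v2=B4 downbeat P5
bar 1: v0=D3 v1=F3 v2=F4 downbeat m3
bar 2: v0=C3 v1=A3 v2=B3 downbeat M7
bar 3: v0=D3 v1=A3 v2=C4 downbeat m7
bar 4: v0=E3 v1=G3 v2=G4 downbeat m3
bar 5: v0=D3 v1=B3 v2=F4 downbeat m3
bar 6: v0=E3 v1=E4 v2=B4 downbeat P5
  -> R2 @ bar 1 tick 0 v(1, 2): E4/B4 P5 -> F3/F4 P8 similar
  -> R7 @ bar 1 tick 0 v(1,): E4->F3 leap 11st
  -> R7 @ bar 1 tick 0 v(2,): B4->F4 leap 6st
  -> R4 @ bar 2 tick 0 v(0, 2): C3/B3 M7 untreated
  -> R7 @ bar 2 tick 0 v(2,): F4->B3 leap 6st
  -> R4 @ bar 3 tick 0 v(0, 2): D3/C4 m7 untreated
  -> R2 @ bar 6 tick 0 v(0, 1): D3/B3 M6 -> E3/E4 P8 similar
  -> R2 @ bar 6 tick 0 v(0, 2): D3/F4 m3 -> E3/B4 P5 similar
  -> R2 @ bar 6 tick 0 v(1, 2): B3/F4 TT -> E4/B4 P5 similar
  -> R7 @ bar 6 tick 0 v(2,): F4->B4 leap 6st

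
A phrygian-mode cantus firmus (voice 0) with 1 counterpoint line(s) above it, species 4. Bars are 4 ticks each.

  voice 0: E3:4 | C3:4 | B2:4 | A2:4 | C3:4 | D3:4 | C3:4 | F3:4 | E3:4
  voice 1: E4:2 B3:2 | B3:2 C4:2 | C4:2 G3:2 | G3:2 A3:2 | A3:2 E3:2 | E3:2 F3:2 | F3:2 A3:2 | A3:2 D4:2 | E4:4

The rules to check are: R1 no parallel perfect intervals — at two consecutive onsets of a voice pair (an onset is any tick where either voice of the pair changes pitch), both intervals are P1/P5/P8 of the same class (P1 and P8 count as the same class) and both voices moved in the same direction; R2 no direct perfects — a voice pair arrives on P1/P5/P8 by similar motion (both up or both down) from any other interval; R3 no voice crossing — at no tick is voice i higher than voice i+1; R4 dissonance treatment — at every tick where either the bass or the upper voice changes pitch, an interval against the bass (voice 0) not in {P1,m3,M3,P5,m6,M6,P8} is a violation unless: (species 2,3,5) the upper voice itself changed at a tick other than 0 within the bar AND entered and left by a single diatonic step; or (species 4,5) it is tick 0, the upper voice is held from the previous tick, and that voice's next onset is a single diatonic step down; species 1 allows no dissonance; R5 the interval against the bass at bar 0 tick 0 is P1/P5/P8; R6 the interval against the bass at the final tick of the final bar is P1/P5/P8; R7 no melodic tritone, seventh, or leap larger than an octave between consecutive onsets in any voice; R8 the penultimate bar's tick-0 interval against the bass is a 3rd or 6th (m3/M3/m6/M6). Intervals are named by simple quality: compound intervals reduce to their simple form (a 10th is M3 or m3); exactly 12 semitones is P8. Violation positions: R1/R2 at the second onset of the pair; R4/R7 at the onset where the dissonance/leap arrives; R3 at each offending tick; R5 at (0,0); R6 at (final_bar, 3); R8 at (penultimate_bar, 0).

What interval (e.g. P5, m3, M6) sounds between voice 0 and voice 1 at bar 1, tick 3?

voice 0=C3 voice 1=C4 -> P8

P8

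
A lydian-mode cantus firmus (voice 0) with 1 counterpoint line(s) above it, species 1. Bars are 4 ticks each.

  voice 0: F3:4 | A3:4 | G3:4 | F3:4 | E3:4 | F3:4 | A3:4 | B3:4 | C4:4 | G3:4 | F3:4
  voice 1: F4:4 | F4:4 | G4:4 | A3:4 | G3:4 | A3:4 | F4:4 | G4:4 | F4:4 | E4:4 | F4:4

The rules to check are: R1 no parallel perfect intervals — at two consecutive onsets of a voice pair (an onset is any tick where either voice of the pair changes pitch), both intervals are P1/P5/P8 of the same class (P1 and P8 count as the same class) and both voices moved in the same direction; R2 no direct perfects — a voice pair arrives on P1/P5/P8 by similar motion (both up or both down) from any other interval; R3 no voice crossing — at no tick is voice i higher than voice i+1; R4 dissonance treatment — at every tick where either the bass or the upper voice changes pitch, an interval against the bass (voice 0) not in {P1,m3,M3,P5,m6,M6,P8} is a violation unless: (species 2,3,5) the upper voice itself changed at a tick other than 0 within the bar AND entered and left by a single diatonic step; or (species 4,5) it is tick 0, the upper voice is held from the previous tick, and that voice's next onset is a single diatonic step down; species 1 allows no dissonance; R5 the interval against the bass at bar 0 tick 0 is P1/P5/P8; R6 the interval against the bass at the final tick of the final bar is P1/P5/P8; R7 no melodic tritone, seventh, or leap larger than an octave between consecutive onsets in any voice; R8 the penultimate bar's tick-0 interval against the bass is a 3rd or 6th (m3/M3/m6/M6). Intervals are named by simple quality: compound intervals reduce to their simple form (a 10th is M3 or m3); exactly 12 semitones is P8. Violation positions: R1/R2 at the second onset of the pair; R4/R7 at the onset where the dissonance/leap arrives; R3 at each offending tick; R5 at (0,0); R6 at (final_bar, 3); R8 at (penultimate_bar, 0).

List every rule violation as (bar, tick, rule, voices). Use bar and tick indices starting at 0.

(3, 0, R7, (1,))
(8, 0, R4, (0, 1))

bar 0: v0=F3 v1=F4 downbeat P8
bar 1: v0=A3 v1=F4 downbeat m6
bar 2: v0=G3 v1=G4 downbeat P8
bar 3: v0=F3 v1=A3 downbeat M3
bar 4: v0=E3 v1=G3 downbeat m3
bar 5: v0=F3 v1=A3 downbeat M3
bar 6: v0=A3 v1=F4 downbeat m6
bar 7: v0=B3 v1=G4 downbeat m6
bar 8: v0=C4 v1=F4 downbeat P4
bar 9: v0=G3 v1=E4 downbeat M6
bar 10: v0=F3 v1=F4 downbeat P8
  -> R7 @ bar 3 tick 0 v(1,): G4->A3 leap 10st
  -> R4 @ bar 8 tick 0 v(0, 1): C4/F4 P4 untreated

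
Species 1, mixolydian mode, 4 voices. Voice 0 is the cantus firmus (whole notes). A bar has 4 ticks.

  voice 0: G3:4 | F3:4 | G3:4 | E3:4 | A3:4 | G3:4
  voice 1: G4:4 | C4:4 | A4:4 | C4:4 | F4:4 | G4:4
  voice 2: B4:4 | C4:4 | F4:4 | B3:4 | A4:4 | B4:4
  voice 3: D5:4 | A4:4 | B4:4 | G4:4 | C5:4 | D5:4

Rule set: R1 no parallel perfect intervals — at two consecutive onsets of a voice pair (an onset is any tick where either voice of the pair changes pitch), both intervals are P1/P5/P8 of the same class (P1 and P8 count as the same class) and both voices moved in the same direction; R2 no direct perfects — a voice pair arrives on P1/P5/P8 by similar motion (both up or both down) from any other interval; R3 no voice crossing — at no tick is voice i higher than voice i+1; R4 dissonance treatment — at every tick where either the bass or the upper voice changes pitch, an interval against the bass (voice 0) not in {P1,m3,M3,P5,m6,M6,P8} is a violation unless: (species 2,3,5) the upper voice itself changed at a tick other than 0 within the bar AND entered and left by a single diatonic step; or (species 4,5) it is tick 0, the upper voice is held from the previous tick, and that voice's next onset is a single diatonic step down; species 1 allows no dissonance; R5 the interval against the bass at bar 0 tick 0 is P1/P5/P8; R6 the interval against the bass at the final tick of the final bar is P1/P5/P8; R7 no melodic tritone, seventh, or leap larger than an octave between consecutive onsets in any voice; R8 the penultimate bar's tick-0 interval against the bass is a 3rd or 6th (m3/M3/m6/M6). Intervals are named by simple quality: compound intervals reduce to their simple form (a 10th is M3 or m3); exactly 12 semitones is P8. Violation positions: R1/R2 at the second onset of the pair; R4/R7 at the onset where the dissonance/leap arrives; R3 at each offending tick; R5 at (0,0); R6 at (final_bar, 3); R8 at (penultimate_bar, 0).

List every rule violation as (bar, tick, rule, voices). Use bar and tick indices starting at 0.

(0, 0, R5, (0, 2))
(1, 0, R2, (0, 1))
(1, 0, R2, (0, 2))
(1, 0, R2, (1, 2))
(1, 0, R7, (2,))
(2, 0, R3, (1, 2))
(2, 0, R4, (0, 1))
(2, 0, R4, (0, 2))
(2, 1, R3, (1, 2))
(2, 2, R3, (1, 2))
(2, 3, R3, (1, 2))
(3, 0, R2, (0, 2))
(3, 0, R2, (1, 3))
(3, 0, R3, (1, 2))
(3, 0, R7, (2,))
(3, 1, R3, (1, 2))
(3, 2, R3, (1, 2))
(3, 3, R3, (1, 2))
(4, 0, R1, (1, 3))
(4, 0, R2, (0, 2))
(4, 0, R7, (2,))
(4, 0, R8, (0, 2))
(5, 0, R1, (1, 3))
(5, 3, R6, (0, 2))

bar 0: v0=G3 v1=G4 v2=B4 v3=D5 downbeat P5
bar 1: v0=F3 v1=C4 v2=C4 v3=A4 downbeat M3
bar 2: v0=G3 v1=A4 v2=F4 v3=B4 downbeat M3
bar 3: v0=E3 v1=C4 v2=B3 v3=G4 downbeat m3
bar 4: v0=A3 v1=F4 v2=A4 v3=C5 downbeat m3
bar 5: v0=G3 v1=G4 v2=B4 v3=D5 downbeat P5
  -> R5 @ bar 0 tick 0 v(0, 2): opens on M3
  -> R2 @ bar 1 tick 0 v(0, 1): G3/G4 P8 -> F3/C4 P5 similar
  -> R2 @ bar 1 tick 0 v(0, 2): G3/B4 M3 -> F3/C4 P5 similar
  -> R2 @ bar 1 tick 0 v(1, 2): G4/B4 M3 -> C4/C4 P1 similar
  -> R7 @ bar 1 tick 0 v(2,): B4->C4 leap 11st
  -> R3 @ bar 2 tick 0 v(1, 2): A4 above F4
  -> R4 @ bar 2 tick 0 v(0, 1): G3/A4 M2 untreated
  -> R4 @ bar 2 tick 0 v(0, 2): G3/F4 m7 untreated
  -> R3 @ bar 2 tick 1 v(1, 2): A4 above F4
  -> R3 @ bar 2 tick 2 v(1, 2): A4 above F4
  -> R3 @ bar 2 tick 3 v(1, 2): A4 above F4
  -> R2 @ bar 3 tick 0 v(0, 2): G3/F4 m7 -> E3/B3 P5 similar
  -> R2 @ bar 3 tick 0 v(1, 3): A4/B4 M2 -> C4/G4 P5 similar
  -> R3 @ bar 3 tick 0 v(1, 2): C4 above B3
  -> R7 @ bar 3 tick 0 v(2,): F4->B3 leap 6st
  -> R3 @ bar 3 tick 1 v(1, 2): C4 above B3
  -> R3 @ bar 3 tick 2 v(1, 2): C4 above B3
  -> R3 @ bar 3 tick 3 v(1, 2): C4 above B3
  -> R1 @ bar 4 tick 0 v(1, 3): C4/G4 P5 -> F4/C5 P5 similar
  -> R2 @ bar 4 tick 0 v(0, 2): E3/B3 P5 -> A3/A4 P8 similar
  -> R7 @ bar 4 tick 0 v(2,): B3->A4 leap 10st
  -> R8 @ bar 4 tick 0 v(0, 2): penult P8 not 3rd/6th
  -> R1 @ bar 5 tick 0 v(1, 3): F4/C5 P5 -> G4/D5 P5 similar
  -> R6 @ bar 5 tick 3 v(0, 2): closes on M3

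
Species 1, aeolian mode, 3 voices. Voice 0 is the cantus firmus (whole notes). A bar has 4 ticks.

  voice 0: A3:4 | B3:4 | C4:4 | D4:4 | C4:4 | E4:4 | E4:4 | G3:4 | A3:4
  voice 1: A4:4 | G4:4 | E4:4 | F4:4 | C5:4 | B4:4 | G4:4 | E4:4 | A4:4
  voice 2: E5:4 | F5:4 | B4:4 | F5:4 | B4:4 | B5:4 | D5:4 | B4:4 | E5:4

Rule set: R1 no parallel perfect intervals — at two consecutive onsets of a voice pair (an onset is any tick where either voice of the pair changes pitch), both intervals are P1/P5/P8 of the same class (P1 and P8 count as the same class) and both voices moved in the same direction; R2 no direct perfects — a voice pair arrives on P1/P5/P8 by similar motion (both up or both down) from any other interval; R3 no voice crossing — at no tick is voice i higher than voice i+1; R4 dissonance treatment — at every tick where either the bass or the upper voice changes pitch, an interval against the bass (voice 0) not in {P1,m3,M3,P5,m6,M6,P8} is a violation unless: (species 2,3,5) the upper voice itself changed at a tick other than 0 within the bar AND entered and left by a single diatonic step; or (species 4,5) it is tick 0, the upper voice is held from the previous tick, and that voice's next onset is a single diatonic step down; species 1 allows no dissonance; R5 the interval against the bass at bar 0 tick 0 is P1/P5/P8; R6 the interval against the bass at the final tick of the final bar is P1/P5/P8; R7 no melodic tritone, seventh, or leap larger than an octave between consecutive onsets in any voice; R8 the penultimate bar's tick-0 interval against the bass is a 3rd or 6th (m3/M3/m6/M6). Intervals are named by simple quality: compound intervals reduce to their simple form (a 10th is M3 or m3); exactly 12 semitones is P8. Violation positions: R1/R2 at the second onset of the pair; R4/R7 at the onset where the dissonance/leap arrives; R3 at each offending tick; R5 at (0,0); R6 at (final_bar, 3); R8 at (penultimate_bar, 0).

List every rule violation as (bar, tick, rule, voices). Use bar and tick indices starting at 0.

bar 0: v0=A3 v1=A4 v2=E5 downbeat P5
bar 1: v0=B3 v1=G4 v2=F5 downbeat TT
bar 2: v0=C4 v1=E4 v2=B4 downbeat M7
bar 3: v0=D4 v1=F4 v2=F5 downbeat m3
bar 4: v0=C4 v1=C5 v2=B4 downbeat M7
bar 5: v0=E4 v1=B4 v2=B5 downbeat P5
bar 6: v0=E4 v1=G4 v2=D5 downbeat m7
bar 7: v0=G3 v1=E4 v2=B4 downbeat M3
bar 8: v0=A3 v1=A4 v2=E5 downbeat P5
  -> R4 @ bar 1 tick 0 v(0, 2): B3/F5 TT untreated
  -> R2 @ bar 2 tick 0 v(1, 2): G4/F5 m7 -> E4/B4 P5 similar
  -> R4 @ bar 2 tick 0 v(0, 2): C4/B4 M7 untreated
  -> R7 @ bar 2 tick 0 v(2,): F5->B4 leap 6st
  -> R2 @ bar 3 tick 0 v(1, 2): E4/B4 P5 -> F4/F5 P8 similar
  -> R7 @ bar 3 tick 0 v(2,): B4->F5 leap 6st
  -> R3 @ bar 4 tick 0 v(1, 2): C5 above B4
  -> R4 @ bar 4 tick 0 v(0, 2): C4/B4 M7 untreated
  -> R7 @ bar 4 tick 0 v(2,): F5->B4 leap 6st
  -> R3 @ bar 4 tick 1 v(1, 2): C5 above B4
  -> R3 @ bar 4 tick 2 v(1, 2): C5 above B4
  -> R3 @ bar 4 tick 3 v(1, 2): C5 above B4
  -> R2 @ bar 5 tick 0 v(0, 2): C4/B4 M7 -> E4/B5 P5 similar
  -> R2 @ bar 6 tick 0 v(1, 2): B4/B5 P8 -> G4/D5 P5 similar
  -> R4 @ bar 6 tick 0 v(0, 2): E4/D5 m7 untreated
  -> R1 @ bar 7 tick 0 v(1, 2): G4/D5 P5 -> E4/B4 P5 similar
  -> R1 @ bar 8 tick 0 v(1, 2): E4/B4 P5 -> A4/E5 P5 similar
  -> R2 @ bar 8 tick 0 v(0, 1): G3/E4 M6 -> A3/A4 P8 similar
  -> R2 @ bar 8 tick 0 v(0, 2): G3/B4 M3 -> A3/E5 P5 similar

(1, 0, R4, (0, 2))
(2, 0, R2, (1, 2))
(2, 0, R4, (0, 2))
(2, 0, R7, (2,))
(3, 0, R2, (1, 2))
(3, 0, R7, (2,))
(4, 0, R3, (1, 2))
(4, 0, R4, (0, 2))
(4, 0, R7, (2,))
(4, 1, R3, (1, 2))
(4, 2, R3, (1, 2))
(4, 3, R3, (1, 2))
(5, 0, R2, (0, 2))
(6, 0, R2, (1, 2))
(6, 0, R4, (0, 2))
(7, 0, R1, (1, 2))
(8, 0, R1, (1, 2))
(8, 0, R2, (0, 1))
(8, 0, R2, (0, 2))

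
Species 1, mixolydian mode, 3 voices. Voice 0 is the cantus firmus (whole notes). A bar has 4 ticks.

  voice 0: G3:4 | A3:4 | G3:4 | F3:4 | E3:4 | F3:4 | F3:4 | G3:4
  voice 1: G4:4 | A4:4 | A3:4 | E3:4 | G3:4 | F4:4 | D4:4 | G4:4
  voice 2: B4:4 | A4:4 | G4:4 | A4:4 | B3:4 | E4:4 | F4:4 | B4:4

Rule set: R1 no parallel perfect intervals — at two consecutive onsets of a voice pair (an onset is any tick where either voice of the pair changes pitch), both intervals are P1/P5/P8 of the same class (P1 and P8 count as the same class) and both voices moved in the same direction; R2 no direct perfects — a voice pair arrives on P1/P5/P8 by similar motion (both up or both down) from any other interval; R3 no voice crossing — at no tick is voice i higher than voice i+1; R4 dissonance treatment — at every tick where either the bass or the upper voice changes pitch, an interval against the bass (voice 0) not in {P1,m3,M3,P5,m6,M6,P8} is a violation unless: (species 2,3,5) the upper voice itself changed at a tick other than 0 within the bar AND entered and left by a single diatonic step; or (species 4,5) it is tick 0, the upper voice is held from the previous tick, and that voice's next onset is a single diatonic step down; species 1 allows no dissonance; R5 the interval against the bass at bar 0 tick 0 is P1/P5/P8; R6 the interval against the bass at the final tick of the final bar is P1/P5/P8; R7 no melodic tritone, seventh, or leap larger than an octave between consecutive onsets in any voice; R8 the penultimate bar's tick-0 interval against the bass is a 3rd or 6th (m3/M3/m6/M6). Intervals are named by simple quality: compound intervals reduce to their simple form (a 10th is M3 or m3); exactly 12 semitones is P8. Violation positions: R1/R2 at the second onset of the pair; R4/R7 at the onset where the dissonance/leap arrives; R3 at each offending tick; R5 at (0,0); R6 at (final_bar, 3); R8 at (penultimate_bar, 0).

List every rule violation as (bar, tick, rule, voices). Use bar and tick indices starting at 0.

bar 0: v0=G3 v1=G4 v2=B4 downbeat M3
bar 1: v0=A3 v1=A4 v2=A4 downbeat P8
bar 2: v0=G3 v1=A3 v2=G4 downbeat P8
bar 3: v0=F3 v1=E3 v2=A4 downbeat M3
bar 4: v0=E3 v1=G3 v2=B3 downbeat P5
bar 5: v0=F3 v1=F4 v2=E4 downbeat M7
bar 6: v0=F3 v1=D4 v2=F4 downbeat P8
bar 7: v0=G3 v1=G4 v2=B4 downbeat M3
  -> R5 @ bar 0 tick 0 v(0, 2): opens on M3
  -> R1 @ bar 1 tick 0 v(0, 1): G3/G4 P8 -> A3/A4 P8 similar
  -> R1 @ bar 2 tick 0 v(0, 2): A3/A4 P8 -> G3/G4 P8 similar
  -> R4 @ bar 2 tick 0 v(0, 1): G3/A3 M2 untreated
  -> R3 @ bar 3 tick 0 v(0, 1): F3 above E3
  -> R4 @ bar 3 tick 0 v(0, 1): F3/E3 m2 untreated
  -> R3 @ bar 3 tick 1 v(0, 1): F3 above E3
  -> R3 @ bar 3 tick 2 v(0, 1): F3 above E3
  -> R3 @ bar 3 tick 3 v(0, 1): F3 above E3
  -> R2 @ bar 4 tick 0 v(0, 2): F3/A4 M3 -> E3/B3 P5 similar
  -> R7 @ bar 4 tick 0 v(2,): A4->B3 leap 10st
  -> R2 @ bar 5 tick 0 v(0, 1): E3/G3 m3 -> F3/F4 P8 similar
  -> R3 @ bar 5 tick 0 v(1, 2): F4 above E4
  -> R4 @ bar 5 tick 0 v(0, 2): F3/E4 M7 untreated
  -> R7 @ bar 5 tick 0 v(1,): G3->F4 leap 10st
  -> R3 @ bar 5 tick 1 v(1, 2): F4 above E4
  -> R3 @ bar 5 tick 2 v(1, 2): F4 above E4
  -> R3 @ bar 5 tick 3 v(1, 2): F4 above E4
  -> R8 @ bar 6 tick 0 v(0, 2): penult P8 not 3rd/6th
  -> R2 @ bar 7 tick 0 v(0, 1): F3/D4 M6 -> G3/G4 P8 similar
  -> R7 @ bar 7 tick 0 v(2,): F4->B4 leap 6st
  -> R6 @ bar 7 tick 3 v(0, 2): closes on M3

(0, 0, R5, (0, 2))
(1, 0, R1, (0, 1))
(2, 0, R1, (0, 2))
(2, 0, R4, (0, 1))
(3, 0, R3, (0, 1))
(3, 0, R4, (0, 1))
(3, 1, R3, (0, 1))
(3, 2, R3, (0, 1))
(3, 3, R3, (0, 1))
(4, 0, R2, (0, 2))
(4, 0, R7, (2,))
(5, 0, R2, (0, 1))
(5, 0, R3, (1, 2))
(5, 0, R4, (0, 2))
(5, 0, R7, (1,))
(5, 1, R3, (1, 2))
(5, 2, R3, (1, 2))
(5, 3, R3, (1, 2))
(6, 0, R8, (0, 2))
(7, 0, R2, (0, 1))
(7, 0, R7, (2,))
(7, 3, R6, (0, 2))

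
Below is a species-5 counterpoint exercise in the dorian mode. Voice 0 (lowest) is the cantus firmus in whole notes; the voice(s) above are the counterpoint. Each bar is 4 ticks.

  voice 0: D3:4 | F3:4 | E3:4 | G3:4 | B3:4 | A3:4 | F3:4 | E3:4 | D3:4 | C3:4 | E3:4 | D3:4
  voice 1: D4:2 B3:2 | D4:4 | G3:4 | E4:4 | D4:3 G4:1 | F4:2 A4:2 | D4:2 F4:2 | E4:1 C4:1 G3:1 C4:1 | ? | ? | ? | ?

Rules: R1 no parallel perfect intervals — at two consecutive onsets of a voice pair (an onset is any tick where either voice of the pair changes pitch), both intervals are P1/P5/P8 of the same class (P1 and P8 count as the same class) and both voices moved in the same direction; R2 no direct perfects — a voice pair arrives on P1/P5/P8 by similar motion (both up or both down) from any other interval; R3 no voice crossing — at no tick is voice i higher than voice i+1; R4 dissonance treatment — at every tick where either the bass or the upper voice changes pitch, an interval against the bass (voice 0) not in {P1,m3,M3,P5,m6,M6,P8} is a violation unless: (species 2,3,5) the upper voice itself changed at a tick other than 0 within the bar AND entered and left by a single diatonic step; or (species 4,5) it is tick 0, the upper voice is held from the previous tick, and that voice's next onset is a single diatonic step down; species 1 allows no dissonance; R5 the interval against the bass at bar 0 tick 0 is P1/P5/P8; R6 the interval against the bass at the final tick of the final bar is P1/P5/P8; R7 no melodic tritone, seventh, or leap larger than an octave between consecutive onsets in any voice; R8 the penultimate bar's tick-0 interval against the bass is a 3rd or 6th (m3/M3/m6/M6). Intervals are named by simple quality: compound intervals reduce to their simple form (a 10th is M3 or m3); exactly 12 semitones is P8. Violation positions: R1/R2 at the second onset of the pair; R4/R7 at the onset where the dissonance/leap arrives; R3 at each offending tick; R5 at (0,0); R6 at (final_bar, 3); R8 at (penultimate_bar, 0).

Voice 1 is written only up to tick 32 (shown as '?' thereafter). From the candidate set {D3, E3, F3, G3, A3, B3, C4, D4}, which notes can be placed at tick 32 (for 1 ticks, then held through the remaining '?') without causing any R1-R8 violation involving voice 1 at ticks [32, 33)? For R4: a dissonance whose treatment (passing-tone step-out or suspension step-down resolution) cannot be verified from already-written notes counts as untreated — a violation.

D3: violates R2,R7
E3: violates R4
F3: legal
G3: violates R4
A3: violates R2
B3: legal
C4: violates R4
D4: legal

{B3, D4, F3}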